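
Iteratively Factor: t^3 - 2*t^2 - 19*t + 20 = (t - 5)*(t^2 + 3*t - 4) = (t - 5)*(t - 1)*(t + 4)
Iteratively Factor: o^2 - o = (o - 1)*(o)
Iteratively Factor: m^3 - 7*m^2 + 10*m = (m - 5)*(m^2 - 2*m) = (m - 5)*(m - 2)*(m)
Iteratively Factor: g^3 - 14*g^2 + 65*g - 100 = (g - 4)*(g^2 - 10*g + 25) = (g - 5)*(g - 4)*(g - 5)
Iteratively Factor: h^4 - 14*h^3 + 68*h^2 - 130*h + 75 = (h - 3)*(h^3 - 11*h^2 + 35*h - 25) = (h - 5)*(h - 3)*(h^2 - 6*h + 5) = (h - 5)^2*(h - 3)*(h - 1)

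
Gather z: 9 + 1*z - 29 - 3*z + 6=-2*z - 14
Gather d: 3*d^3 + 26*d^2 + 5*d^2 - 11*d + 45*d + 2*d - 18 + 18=3*d^3 + 31*d^2 + 36*d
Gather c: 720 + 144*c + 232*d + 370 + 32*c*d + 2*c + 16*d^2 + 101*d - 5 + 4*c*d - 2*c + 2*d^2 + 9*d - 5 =c*(36*d + 144) + 18*d^2 + 342*d + 1080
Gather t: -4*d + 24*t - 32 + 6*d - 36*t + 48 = 2*d - 12*t + 16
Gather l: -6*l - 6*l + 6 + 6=12 - 12*l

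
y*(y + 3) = y^2 + 3*y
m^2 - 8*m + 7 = (m - 7)*(m - 1)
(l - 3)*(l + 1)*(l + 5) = l^3 + 3*l^2 - 13*l - 15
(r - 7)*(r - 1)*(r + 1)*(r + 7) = r^4 - 50*r^2 + 49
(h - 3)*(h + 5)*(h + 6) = h^3 + 8*h^2 - 3*h - 90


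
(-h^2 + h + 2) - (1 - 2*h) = -h^2 + 3*h + 1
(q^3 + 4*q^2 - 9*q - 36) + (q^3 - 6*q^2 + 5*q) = 2*q^3 - 2*q^2 - 4*q - 36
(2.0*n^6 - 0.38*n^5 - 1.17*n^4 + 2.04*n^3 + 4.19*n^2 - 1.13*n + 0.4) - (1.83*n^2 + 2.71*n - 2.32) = 2.0*n^6 - 0.38*n^5 - 1.17*n^4 + 2.04*n^3 + 2.36*n^2 - 3.84*n + 2.72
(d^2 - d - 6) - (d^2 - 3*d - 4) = 2*d - 2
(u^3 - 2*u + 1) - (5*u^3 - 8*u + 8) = -4*u^3 + 6*u - 7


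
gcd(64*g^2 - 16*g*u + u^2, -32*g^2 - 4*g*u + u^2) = -8*g + u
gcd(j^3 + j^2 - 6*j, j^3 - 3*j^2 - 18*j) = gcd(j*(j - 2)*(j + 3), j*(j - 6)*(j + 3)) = j^2 + 3*j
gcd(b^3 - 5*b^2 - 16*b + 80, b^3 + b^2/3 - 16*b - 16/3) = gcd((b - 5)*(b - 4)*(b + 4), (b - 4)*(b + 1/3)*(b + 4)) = b^2 - 16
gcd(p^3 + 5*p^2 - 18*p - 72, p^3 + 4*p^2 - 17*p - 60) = p^2 - p - 12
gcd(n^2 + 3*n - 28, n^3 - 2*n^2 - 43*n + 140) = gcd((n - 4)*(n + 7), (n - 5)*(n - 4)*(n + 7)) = n^2 + 3*n - 28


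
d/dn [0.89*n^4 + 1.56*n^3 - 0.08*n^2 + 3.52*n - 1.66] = 3.56*n^3 + 4.68*n^2 - 0.16*n + 3.52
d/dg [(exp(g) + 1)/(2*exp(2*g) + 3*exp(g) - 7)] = (-(exp(g) + 1)*(4*exp(g) + 3) + 2*exp(2*g) + 3*exp(g) - 7)*exp(g)/(2*exp(2*g) + 3*exp(g) - 7)^2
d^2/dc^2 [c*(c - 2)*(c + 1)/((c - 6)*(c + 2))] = 4*(11*c^3 + 54*c^2 + 180*c - 24)/(c^6 - 12*c^5 + 12*c^4 + 224*c^3 - 144*c^2 - 1728*c - 1728)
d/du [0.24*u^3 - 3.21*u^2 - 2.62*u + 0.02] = 0.72*u^2 - 6.42*u - 2.62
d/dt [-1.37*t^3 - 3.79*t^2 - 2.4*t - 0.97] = -4.11*t^2 - 7.58*t - 2.4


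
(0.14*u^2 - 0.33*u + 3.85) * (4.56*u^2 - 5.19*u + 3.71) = 0.6384*u^4 - 2.2314*u^3 + 19.7881*u^2 - 21.2058*u + 14.2835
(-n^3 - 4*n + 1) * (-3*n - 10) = 3*n^4 + 10*n^3 + 12*n^2 + 37*n - 10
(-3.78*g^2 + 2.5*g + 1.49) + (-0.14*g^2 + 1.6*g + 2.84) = -3.92*g^2 + 4.1*g + 4.33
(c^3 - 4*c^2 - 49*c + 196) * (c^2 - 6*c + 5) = c^5 - 10*c^4 - 20*c^3 + 470*c^2 - 1421*c + 980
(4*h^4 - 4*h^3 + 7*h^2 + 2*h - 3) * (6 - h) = -4*h^5 + 28*h^4 - 31*h^3 + 40*h^2 + 15*h - 18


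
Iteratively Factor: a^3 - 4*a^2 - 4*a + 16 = (a - 2)*(a^2 - 2*a - 8) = (a - 4)*(a - 2)*(a + 2)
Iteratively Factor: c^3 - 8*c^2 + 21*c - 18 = (c - 2)*(c^2 - 6*c + 9) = (c - 3)*(c - 2)*(c - 3)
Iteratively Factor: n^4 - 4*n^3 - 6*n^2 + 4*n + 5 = (n + 1)*(n^3 - 5*n^2 - n + 5) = (n - 5)*(n + 1)*(n^2 - 1) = (n - 5)*(n + 1)^2*(n - 1)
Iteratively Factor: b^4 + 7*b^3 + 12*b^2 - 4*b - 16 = (b + 4)*(b^3 + 3*b^2 - 4) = (b + 2)*(b + 4)*(b^2 + b - 2) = (b - 1)*(b + 2)*(b + 4)*(b + 2)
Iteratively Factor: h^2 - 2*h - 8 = (h + 2)*(h - 4)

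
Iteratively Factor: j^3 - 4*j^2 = (j)*(j^2 - 4*j) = j*(j - 4)*(j)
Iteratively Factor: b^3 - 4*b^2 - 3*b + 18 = (b + 2)*(b^2 - 6*b + 9) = (b - 3)*(b + 2)*(b - 3)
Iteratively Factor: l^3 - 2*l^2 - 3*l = (l)*(l^2 - 2*l - 3) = l*(l + 1)*(l - 3)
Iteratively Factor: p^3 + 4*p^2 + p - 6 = (p + 3)*(p^2 + p - 2) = (p + 2)*(p + 3)*(p - 1)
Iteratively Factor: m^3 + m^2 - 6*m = (m + 3)*(m^2 - 2*m) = (m - 2)*(m + 3)*(m)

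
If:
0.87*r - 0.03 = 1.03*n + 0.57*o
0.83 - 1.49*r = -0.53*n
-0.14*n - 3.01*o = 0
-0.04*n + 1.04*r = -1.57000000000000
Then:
No Solution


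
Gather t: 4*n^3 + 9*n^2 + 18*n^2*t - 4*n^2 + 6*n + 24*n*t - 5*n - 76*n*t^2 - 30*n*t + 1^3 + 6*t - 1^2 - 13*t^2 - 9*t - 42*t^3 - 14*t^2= 4*n^3 + 5*n^2 + n - 42*t^3 + t^2*(-76*n - 27) + t*(18*n^2 - 6*n - 3)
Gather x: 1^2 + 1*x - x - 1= 0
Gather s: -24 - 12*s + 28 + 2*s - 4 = -10*s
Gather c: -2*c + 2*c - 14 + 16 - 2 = 0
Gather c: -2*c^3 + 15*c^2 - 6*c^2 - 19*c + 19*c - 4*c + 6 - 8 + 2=-2*c^3 + 9*c^2 - 4*c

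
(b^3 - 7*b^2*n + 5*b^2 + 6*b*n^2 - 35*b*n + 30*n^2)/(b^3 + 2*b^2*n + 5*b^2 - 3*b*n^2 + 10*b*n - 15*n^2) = (b - 6*n)/(b + 3*n)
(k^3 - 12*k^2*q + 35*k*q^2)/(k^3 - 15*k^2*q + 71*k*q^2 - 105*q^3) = k/(k - 3*q)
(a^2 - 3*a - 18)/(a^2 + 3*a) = (a - 6)/a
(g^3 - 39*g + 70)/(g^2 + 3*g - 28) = (g^2 - 7*g + 10)/(g - 4)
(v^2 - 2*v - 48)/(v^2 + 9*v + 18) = (v - 8)/(v + 3)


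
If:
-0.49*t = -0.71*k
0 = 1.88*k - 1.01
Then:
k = 0.54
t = 0.78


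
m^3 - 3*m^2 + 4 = (m - 2)^2*(m + 1)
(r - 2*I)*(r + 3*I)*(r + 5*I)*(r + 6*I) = r^4 + 12*I*r^3 - 35*r^2 + 36*I*r - 180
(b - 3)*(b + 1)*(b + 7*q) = b^3 + 7*b^2*q - 2*b^2 - 14*b*q - 3*b - 21*q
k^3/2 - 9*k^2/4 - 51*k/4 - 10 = (k/2 + 1/2)*(k - 8)*(k + 5/2)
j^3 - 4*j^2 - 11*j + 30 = (j - 5)*(j - 2)*(j + 3)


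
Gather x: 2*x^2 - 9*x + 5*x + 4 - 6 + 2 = 2*x^2 - 4*x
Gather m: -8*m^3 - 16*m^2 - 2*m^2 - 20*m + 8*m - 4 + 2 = -8*m^3 - 18*m^2 - 12*m - 2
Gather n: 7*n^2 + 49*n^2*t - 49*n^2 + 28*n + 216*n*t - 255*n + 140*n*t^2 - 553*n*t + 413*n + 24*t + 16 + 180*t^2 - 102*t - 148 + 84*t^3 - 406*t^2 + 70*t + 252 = n^2*(49*t - 42) + n*(140*t^2 - 337*t + 186) + 84*t^3 - 226*t^2 - 8*t + 120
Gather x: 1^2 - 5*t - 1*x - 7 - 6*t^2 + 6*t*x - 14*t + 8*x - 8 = -6*t^2 - 19*t + x*(6*t + 7) - 14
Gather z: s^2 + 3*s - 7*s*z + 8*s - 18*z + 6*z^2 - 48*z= s^2 + 11*s + 6*z^2 + z*(-7*s - 66)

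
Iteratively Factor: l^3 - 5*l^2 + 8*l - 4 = (l - 1)*(l^2 - 4*l + 4) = (l - 2)*(l - 1)*(l - 2)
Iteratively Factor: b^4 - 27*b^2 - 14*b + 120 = (b - 5)*(b^3 + 5*b^2 - 2*b - 24) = (b - 5)*(b + 4)*(b^2 + b - 6) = (b - 5)*(b - 2)*(b + 4)*(b + 3)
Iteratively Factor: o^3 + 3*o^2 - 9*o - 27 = (o - 3)*(o^2 + 6*o + 9) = (o - 3)*(o + 3)*(o + 3)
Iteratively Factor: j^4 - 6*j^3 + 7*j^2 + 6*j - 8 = (j - 2)*(j^3 - 4*j^2 - j + 4) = (j - 2)*(j + 1)*(j^2 - 5*j + 4) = (j - 2)*(j - 1)*(j + 1)*(j - 4)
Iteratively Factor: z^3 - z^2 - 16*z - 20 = (z + 2)*(z^2 - 3*z - 10) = (z - 5)*(z + 2)*(z + 2)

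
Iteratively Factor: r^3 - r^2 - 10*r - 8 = (r + 2)*(r^2 - 3*r - 4) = (r + 1)*(r + 2)*(r - 4)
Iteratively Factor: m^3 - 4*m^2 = (m)*(m^2 - 4*m) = m^2*(m - 4)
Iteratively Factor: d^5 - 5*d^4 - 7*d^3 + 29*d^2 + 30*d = (d)*(d^4 - 5*d^3 - 7*d^2 + 29*d + 30) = d*(d + 1)*(d^3 - 6*d^2 - d + 30) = d*(d + 1)*(d + 2)*(d^2 - 8*d + 15) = d*(d - 3)*(d + 1)*(d + 2)*(d - 5)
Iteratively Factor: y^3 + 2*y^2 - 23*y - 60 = (y + 4)*(y^2 - 2*y - 15) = (y + 3)*(y + 4)*(y - 5)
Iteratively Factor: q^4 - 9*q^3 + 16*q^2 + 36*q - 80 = (q - 5)*(q^3 - 4*q^2 - 4*q + 16) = (q - 5)*(q - 2)*(q^2 - 2*q - 8) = (q - 5)*(q - 4)*(q - 2)*(q + 2)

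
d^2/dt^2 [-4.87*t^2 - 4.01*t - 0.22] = -9.74000000000000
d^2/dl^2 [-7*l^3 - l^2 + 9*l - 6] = -42*l - 2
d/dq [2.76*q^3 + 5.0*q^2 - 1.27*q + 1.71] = 8.28*q^2 + 10.0*q - 1.27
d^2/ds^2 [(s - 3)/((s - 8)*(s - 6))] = 2*(s^3 - 9*s^2 - 18*s + 228)/(s^6 - 42*s^5 + 732*s^4 - 6776*s^3 + 35136*s^2 - 96768*s + 110592)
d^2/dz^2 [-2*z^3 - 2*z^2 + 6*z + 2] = -12*z - 4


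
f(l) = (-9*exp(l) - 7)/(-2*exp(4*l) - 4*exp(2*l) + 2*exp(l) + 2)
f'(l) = (-9*exp(l) - 7)*(8*exp(4*l) + 8*exp(2*l) - 2*exp(l))/(-2*exp(4*l) - 4*exp(2*l) + 2*exp(l) + 2)^2 - 9*exp(l)/(-2*exp(4*l) - 4*exp(2*l) + 2*exp(l) + 2)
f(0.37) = 1.63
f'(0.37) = -5.46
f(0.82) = 0.41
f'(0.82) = -1.21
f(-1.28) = -4.25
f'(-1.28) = -1.33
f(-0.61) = -6.87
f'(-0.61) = -10.65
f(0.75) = 0.50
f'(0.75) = -1.50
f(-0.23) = -53.02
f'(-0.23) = -1347.73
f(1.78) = 0.02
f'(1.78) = -0.07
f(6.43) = 0.00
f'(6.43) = -0.00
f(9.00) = 0.00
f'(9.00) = 0.00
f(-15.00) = -3.50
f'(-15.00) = 0.00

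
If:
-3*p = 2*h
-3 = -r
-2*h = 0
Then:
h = 0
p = 0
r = 3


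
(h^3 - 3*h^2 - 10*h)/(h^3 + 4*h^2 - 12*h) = (h^2 - 3*h - 10)/(h^2 + 4*h - 12)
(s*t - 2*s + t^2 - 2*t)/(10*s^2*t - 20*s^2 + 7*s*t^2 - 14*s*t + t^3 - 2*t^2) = (s + t)/(10*s^2 + 7*s*t + t^2)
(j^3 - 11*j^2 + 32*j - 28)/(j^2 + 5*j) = (j^3 - 11*j^2 + 32*j - 28)/(j*(j + 5))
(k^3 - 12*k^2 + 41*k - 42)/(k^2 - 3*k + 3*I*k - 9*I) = (k^2 - 9*k + 14)/(k + 3*I)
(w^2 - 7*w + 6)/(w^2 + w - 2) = (w - 6)/(w + 2)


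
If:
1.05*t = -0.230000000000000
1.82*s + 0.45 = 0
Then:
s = -0.25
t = -0.22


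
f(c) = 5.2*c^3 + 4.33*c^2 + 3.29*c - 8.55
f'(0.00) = 3.29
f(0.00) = -8.55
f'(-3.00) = 117.71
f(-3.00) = -119.85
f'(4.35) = 336.15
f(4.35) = 515.72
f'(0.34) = 8.04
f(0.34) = -6.73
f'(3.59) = 235.43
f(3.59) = 299.66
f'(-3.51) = 165.09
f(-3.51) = -191.62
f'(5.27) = 482.19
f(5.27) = 890.13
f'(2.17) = 95.54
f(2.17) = 72.11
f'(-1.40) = 21.74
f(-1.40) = -18.94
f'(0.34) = 8.04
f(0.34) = -6.73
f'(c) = 15.6*c^2 + 8.66*c + 3.29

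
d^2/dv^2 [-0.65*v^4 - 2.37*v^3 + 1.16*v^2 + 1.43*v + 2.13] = -7.8*v^2 - 14.22*v + 2.32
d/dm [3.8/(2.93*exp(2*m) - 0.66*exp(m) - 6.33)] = (2.508 - 22.268*exp(m))*exp(m)/(-2.93*exp(2*m) + 0.66*exp(m) + 6.33)^2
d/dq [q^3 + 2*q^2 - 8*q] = 3*q^2 + 4*q - 8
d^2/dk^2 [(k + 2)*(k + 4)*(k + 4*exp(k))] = 4*k^2*exp(k) + 40*k*exp(k) + 6*k + 88*exp(k) + 12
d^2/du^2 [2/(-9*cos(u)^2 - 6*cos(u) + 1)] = 3*(216*sin(u)^4 - 156*sin(u)^2 - 131*cos(u) + 27*cos(3*u) - 120)/(-9*sin(u)^2 + 6*cos(u) + 8)^3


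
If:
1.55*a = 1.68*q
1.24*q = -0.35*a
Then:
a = 0.00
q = 0.00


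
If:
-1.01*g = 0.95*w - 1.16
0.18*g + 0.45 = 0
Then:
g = -2.50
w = 3.88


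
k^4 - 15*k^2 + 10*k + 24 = (k - 3)*(k - 2)*(k + 1)*(k + 4)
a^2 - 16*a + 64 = (a - 8)^2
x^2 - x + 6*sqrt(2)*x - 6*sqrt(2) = (x - 1)*(x + 6*sqrt(2))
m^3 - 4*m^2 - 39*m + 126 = (m - 7)*(m - 3)*(m + 6)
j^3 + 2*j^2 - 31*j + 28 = (j - 4)*(j - 1)*(j + 7)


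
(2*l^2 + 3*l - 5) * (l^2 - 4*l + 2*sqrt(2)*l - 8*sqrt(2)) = 2*l^4 - 5*l^3 + 4*sqrt(2)*l^3 - 17*l^2 - 10*sqrt(2)*l^2 - 34*sqrt(2)*l + 20*l + 40*sqrt(2)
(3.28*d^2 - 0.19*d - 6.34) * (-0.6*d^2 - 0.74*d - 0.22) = -1.968*d^4 - 2.3132*d^3 + 3.223*d^2 + 4.7334*d + 1.3948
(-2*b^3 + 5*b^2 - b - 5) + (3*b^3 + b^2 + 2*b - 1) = b^3 + 6*b^2 + b - 6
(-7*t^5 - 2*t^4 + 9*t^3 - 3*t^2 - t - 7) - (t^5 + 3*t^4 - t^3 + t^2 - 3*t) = -8*t^5 - 5*t^4 + 10*t^3 - 4*t^2 + 2*t - 7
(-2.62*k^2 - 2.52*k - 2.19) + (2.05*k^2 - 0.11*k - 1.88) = -0.57*k^2 - 2.63*k - 4.07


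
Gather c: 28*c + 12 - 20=28*c - 8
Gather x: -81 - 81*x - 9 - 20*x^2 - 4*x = -20*x^2 - 85*x - 90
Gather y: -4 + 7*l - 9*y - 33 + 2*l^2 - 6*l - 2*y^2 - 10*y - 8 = 2*l^2 + l - 2*y^2 - 19*y - 45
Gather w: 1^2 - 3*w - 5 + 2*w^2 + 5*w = 2*w^2 + 2*w - 4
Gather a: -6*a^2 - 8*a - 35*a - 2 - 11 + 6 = -6*a^2 - 43*a - 7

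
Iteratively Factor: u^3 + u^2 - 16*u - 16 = (u - 4)*(u^2 + 5*u + 4) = (u - 4)*(u + 1)*(u + 4)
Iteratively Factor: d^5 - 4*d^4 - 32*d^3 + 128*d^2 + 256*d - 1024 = (d - 4)*(d^4 - 32*d^2 + 256) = (d - 4)^2*(d^3 + 4*d^2 - 16*d - 64) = (d - 4)^3*(d^2 + 8*d + 16) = (d - 4)^3*(d + 4)*(d + 4)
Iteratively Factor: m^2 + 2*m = (m + 2)*(m)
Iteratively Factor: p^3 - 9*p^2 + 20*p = (p - 4)*(p^2 - 5*p) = (p - 5)*(p - 4)*(p)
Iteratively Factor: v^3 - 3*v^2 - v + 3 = (v + 1)*(v^2 - 4*v + 3) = (v - 1)*(v + 1)*(v - 3)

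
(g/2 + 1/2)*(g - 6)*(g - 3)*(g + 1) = g^4/2 - 7*g^3/2 + g^2/2 + 27*g/2 + 9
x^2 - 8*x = x*(x - 8)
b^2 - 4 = (b - 2)*(b + 2)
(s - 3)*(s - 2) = s^2 - 5*s + 6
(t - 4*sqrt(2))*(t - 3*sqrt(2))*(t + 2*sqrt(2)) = t^3 - 5*sqrt(2)*t^2 - 4*t + 48*sqrt(2)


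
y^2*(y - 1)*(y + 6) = y^4 + 5*y^3 - 6*y^2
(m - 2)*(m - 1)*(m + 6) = m^3 + 3*m^2 - 16*m + 12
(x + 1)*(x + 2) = x^2 + 3*x + 2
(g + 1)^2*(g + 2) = g^3 + 4*g^2 + 5*g + 2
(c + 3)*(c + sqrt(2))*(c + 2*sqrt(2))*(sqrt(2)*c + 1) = sqrt(2)*c^4 + 3*sqrt(2)*c^3 + 7*c^3 + 7*sqrt(2)*c^2 + 21*c^2 + 4*c + 21*sqrt(2)*c + 12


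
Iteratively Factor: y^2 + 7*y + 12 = (y + 4)*(y + 3)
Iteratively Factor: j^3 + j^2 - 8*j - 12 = (j - 3)*(j^2 + 4*j + 4) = (j - 3)*(j + 2)*(j + 2)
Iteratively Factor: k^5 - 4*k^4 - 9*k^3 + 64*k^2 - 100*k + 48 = (k - 1)*(k^4 - 3*k^3 - 12*k^2 + 52*k - 48) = (k - 3)*(k - 1)*(k^3 - 12*k + 16) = (k - 3)*(k - 2)*(k - 1)*(k^2 + 2*k - 8) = (k - 3)*(k - 2)*(k - 1)*(k + 4)*(k - 2)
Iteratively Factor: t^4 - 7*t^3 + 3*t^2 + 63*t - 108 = (t - 3)*(t^3 - 4*t^2 - 9*t + 36) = (t - 4)*(t - 3)*(t^2 - 9) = (t - 4)*(t - 3)*(t + 3)*(t - 3)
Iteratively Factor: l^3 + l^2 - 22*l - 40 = (l + 2)*(l^2 - l - 20) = (l - 5)*(l + 2)*(l + 4)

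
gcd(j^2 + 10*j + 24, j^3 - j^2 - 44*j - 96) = j + 4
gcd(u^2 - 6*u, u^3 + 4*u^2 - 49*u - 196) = 1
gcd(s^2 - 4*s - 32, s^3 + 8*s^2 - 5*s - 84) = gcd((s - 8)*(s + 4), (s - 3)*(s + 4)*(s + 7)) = s + 4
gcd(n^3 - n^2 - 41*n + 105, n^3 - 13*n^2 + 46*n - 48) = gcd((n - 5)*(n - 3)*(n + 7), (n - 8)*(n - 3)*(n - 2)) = n - 3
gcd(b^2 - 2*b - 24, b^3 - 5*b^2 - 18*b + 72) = b^2 - 2*b - 24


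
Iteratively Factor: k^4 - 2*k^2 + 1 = (k + 1)*(k^3 - k^2 - k + 1) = (k - 1)*(k + 1)*(k^2 - 1) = (k - 1)*(k + 1)^2*(k - 1)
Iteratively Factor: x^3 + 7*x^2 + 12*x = (x + 4)*(x^2 + 3*x) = (x + 3)*(x + 4)*(x)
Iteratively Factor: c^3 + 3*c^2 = (c + 3)*(c^2) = c*(c + 3)*(c)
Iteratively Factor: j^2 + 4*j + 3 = (j + 3)*(j + 1)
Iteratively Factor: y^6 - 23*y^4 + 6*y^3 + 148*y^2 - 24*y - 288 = (y - 3)*(y^5 + 3*y^4 - 14*y^3 - 36*y^2 + 40*y + 96) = (y - 3)*(y + 4)*(y^4 - y^3 - 10*y^2 + 4*y + 24) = (y - 3)^2*(y + 4)*(y^3 + 2*y^2 - 4*y - 8) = (y - 3)^2*(y + 2)*(y + 4)*(y^2 - 4) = (y - 3)^2*(y - 2)*(y + 2)*(y + 4)*(y + 2)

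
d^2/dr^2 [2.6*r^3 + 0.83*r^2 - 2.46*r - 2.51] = 15.6*r + 1.66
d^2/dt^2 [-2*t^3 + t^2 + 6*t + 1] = 2 - 12*t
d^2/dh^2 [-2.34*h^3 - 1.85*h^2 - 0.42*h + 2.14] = -14.04*h - 3.7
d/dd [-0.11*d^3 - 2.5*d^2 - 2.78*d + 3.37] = -0.33*d^2 - 5.0*d - 2.78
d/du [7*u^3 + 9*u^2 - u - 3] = 21*u^2 + 18*u - 1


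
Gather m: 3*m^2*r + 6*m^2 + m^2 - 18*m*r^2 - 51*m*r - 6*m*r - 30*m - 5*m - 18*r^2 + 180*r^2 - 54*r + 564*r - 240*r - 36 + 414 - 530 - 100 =m^2*(3*r + 7) + m*(-18*r^2 - 57*r - 35) + 162*r^2 + 270*r - 252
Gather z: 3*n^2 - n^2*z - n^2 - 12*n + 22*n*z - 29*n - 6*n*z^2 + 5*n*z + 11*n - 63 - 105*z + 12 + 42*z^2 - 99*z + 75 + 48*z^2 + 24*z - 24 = 2*n^2 - 30*n + z^2*(90 - 6*n) + z*(-n^2 + 27*n - 180)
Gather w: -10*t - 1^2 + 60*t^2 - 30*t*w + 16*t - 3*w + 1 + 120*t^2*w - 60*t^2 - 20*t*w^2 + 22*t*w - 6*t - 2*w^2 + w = w^2*(-20*t - 2) + w*(120*t^2 - 8*t - 2)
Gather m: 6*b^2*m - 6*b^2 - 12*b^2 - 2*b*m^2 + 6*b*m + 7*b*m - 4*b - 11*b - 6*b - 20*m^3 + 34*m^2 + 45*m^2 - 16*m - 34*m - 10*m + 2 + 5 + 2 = -18*b^2 - 21*b - 20*m^3 + m^2*(79 - 2*b) + m*(6*b^2 + 13*b - 60) + 9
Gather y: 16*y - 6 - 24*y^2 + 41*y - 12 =-24*y^2 + 57*y - 18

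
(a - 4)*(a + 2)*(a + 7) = a^3 + 5*a^2 - 22*a - 56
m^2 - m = m*(m - 1)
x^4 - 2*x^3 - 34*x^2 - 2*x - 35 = (x - 7)*(x + 5)*(x - I)*(x + I)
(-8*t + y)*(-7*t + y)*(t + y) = 56*t^3 + 41*t^2*y - 14*t*y^2 + y^3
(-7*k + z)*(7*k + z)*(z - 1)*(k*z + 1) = -49*k^3*z^2 + 49*k^3*z - 49*k^2*z + 49*k^2 + k*z^4 - k*z^3 + z^3 - z^2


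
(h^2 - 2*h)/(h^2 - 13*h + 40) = h*(h - 2)/(h^2 - 13*h + 40)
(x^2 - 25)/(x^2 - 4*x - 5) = (x + 5)/(x + 1)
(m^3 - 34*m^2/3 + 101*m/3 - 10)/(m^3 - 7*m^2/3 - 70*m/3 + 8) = (m - 5)/(m + 4)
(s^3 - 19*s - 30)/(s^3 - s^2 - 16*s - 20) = (s + 3)/(s + 2)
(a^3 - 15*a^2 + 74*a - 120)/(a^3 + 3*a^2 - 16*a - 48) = (a^2 - 11*a + 30)/(a^2 + 7*a + 12)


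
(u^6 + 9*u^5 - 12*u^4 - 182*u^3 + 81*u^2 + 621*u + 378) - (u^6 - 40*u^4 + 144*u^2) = 9*u^5 + 28*u^4 - 182*u^3 - 63*u^2 + 621*u + 378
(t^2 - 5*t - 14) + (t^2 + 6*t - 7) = 2*t^2 + t - 21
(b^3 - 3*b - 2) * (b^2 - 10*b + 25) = b^5 - 10*b^4 + 22*b^3 + 28*b^2 - 55*b - 50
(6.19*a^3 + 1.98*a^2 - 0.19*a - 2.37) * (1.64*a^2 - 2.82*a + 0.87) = 10.1516*a^5 - 14.2086*a^4 - 0.5099*a^3 - 1.6284*a^2 + 6.5181*a - 2.0619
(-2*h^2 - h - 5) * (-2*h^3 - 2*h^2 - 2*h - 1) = 4*h^5 + 6*h^4 + 16*h^3 + 14*h^2 + 11*h + 5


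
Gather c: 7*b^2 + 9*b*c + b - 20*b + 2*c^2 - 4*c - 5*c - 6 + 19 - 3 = 7*b^2 - 19*b + 2*c^2 + c*(9*b - 9) + 10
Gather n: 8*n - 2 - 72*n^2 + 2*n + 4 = -72*n^2 + 10*n + 2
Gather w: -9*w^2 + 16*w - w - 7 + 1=-9*w^2 + 15*w - 6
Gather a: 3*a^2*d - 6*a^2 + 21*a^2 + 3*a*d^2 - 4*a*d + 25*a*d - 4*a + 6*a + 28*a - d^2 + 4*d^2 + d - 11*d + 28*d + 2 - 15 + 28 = a^2*(3*d + 15) + a*(3*d^2 + 21*d + 30) + 3*d^2 + 18*d + 15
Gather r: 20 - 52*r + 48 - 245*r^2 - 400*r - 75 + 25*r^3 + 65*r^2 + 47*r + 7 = 25*r^3 - 180*r^2 - 405*r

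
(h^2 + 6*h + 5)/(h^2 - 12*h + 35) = (h^2 + 6*h + 5)/(h^2 - 12*h + 35)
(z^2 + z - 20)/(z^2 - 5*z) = (z^2 + z - 20)/(z*(z - 5))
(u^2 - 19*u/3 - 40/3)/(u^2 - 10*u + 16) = (u + 5/3)/(u - 2)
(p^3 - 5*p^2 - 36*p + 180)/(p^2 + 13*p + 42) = (p^2 - 11*p + 30)/(p + 7)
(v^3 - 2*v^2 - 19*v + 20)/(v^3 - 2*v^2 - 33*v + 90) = (v^2 + 3*v - 4)/(v^2 + 3*v - 18)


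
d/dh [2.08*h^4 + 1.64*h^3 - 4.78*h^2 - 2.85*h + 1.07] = 8.32*h^3 + 4.92*h^2 - 9.56*h - 2.85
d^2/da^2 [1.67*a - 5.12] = 0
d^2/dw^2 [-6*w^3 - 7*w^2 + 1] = -36*w - 14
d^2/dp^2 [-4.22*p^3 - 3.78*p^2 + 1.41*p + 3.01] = -25.32*p - 7.56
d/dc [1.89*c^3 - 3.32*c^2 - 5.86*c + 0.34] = 5.67*c^2 - 6.64*c - 5.86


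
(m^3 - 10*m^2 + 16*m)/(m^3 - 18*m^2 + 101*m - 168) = m*(m - 2)/(m^2 - 10*m + 21)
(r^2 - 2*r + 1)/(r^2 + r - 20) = (r^2 - 2*r + 1)/(r^2 + r - 20)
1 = 1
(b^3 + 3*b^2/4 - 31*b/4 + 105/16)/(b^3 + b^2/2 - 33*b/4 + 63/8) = (4*b - 5)/(2*(2*b - 3))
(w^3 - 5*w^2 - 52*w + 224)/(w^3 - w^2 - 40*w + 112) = (w - 8)/(w - 4)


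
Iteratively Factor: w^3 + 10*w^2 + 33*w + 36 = (w + 3)*(w^2 + 7*w + 12) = (w + 3)^2*(w + 4)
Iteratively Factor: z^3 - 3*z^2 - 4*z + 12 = (z - 2)*(z^2 - z - 6) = (z - 3)*(z - 2)*(z + 2)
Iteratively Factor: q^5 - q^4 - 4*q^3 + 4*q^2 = (q)*(q^4 - q^3 - 4*q^2 + 4*q) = q^2*(q^3 - q^2 - 4*q + 4) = q^2*(q - 1)*(q^2 - 4) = q^2*(q - 2)*(q - 1)*(q + 2)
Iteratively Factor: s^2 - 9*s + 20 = (s - 5)*(s - 4)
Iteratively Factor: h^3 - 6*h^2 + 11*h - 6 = (h - 3)*(h^2 - 3*h + 2) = (h - 3)*(h - 2)*(h - 1)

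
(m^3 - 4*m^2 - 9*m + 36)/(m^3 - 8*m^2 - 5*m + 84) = (m - 3)/(m - 7)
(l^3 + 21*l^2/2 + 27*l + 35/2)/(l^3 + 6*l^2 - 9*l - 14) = (l + 5/2)/(l - 2)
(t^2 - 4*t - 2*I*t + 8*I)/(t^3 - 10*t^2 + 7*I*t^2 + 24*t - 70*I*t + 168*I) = (t - 2*I)/(t^2 + t*(-6 + 7*I) - 42*I)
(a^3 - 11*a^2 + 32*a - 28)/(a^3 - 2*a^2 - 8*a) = (-a^3 + 11*a^2 - 32*a + 28)/(a*(-a^2 + 2*a + 8))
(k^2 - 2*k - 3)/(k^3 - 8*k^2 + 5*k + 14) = (k - 3)/(k^2 - 9*k + 14)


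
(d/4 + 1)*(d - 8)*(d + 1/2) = d^3/4 - 7*d^2/8 - 17*d/2 - 4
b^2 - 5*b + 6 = (b - 3)*(b - 2)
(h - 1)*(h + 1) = h^2 - 1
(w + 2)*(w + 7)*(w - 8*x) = w^3 - 8*w^2*x + 9*w^2 - 72*w*x + 14*w - 112*x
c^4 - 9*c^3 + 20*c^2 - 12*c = c*(c - 6)*(c - 2)*(c - 1)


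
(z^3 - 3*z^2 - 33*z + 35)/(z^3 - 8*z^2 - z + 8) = (z^2 - 2*z - 35)/(z^2 - 7*z - 8)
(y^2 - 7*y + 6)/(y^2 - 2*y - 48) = (-y^2 + 7*y - 6)/(-y^2 + 2*y + 48)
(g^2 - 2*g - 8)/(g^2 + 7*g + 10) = (g - 4)/(g + 5)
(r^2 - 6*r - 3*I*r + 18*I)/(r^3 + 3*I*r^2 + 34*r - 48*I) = (r - 6)/(r^2 + 6*I*r + 16)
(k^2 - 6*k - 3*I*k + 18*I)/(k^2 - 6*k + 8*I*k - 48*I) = (k - 3*I)/(k + 8*I)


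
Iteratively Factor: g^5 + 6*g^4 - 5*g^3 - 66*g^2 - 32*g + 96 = (g - 1)*(g^4 + 7*g^3 + 2*g^2 - 64*g - 96) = (g - 3)*(g - 1)*(g^3 + 10*g^2 + 32*g + 32) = (g - 3)*(g - 1)*(g + 2)*(g^2 + 8*g + 16) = (g - 3)*(g - 1)*(g + 2)*(g + 4)*(g + 4)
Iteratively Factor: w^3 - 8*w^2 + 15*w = (w - 3)*(w^2 - 5*w) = w*(w - 3)*(w - 5)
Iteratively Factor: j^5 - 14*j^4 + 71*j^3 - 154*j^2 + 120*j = (j)*(j^4 - 14*j^3 + 71*j^2 - 154*j + 120) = j*(j - 4)*(j^3 - 10*j^2 + 31*j - 30) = j*(j - 4)*(j - 3)*(j^2 - 7*j + 10) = j*(j - 4)*(j - 3)*(j - 2)*(j - 5)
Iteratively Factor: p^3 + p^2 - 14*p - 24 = (p - 4)*(p^2 + 5*p + 6) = (p - 4)*(p + 2)*(p + 3)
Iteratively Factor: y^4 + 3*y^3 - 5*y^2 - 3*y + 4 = (y + 1)*(y^3 + 2*y^2 - 7*y + 4) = (y - 1)*(y + 1)*(y^2 + 3*y - 4) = (y - 1)*(y + 1)*(y + 4)*(y - 1)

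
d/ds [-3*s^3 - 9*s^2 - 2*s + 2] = -9*s^2 - 18*s - 2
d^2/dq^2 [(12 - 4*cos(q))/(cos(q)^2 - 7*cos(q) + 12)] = 4*(cos(q)^2 + 4*cos(q) - 2)/(cos(q) - 4)^3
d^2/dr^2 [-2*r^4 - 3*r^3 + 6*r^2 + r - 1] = -24*r^2 - 18*r + 12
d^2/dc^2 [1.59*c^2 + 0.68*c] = 3.18000000000000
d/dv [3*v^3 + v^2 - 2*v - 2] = 9*v^2 + 2*v - 2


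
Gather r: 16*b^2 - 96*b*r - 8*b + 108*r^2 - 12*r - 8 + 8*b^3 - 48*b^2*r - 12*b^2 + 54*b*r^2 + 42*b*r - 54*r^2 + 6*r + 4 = 8*b^3 + 4*b^2 - 8*b + r^2*(54*b + 54) + r*(-48*b^2 - 54*b - 6) - 4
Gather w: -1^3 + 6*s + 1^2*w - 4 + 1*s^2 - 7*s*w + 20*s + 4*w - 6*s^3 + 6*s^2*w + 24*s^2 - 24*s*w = -6*s^3 + 25*s^2 + 26*s + w*(6*s^2 - 31*s + 5) - 5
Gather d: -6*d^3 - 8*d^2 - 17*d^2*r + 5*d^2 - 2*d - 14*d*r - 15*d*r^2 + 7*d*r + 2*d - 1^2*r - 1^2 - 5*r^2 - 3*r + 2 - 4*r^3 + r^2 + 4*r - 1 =-6*d^3 + d^2*(-17*r - 3) + d*(-15*r^2 - 7*r) - 4*r^3 - 4*r^2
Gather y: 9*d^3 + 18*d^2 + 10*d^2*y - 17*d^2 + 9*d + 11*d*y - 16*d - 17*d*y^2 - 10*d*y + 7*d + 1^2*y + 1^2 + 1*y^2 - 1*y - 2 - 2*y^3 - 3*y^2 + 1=9*d^3 + d^2 - 2*y^3 + y^2*(-17*d - 2) + y*(10*d^2 + d)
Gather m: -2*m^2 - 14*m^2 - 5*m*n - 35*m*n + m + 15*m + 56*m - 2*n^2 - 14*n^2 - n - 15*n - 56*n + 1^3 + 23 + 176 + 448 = -16*m^2 + m*(72 - 40*n) - 16*n^2 - 72*n + 648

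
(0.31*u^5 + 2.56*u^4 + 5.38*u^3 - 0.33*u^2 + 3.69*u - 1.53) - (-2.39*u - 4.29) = 0.31*u^5 + 2.56*u^4 + 5.38*u^3 - 0.33*u^2 + 6.08*u + 2.76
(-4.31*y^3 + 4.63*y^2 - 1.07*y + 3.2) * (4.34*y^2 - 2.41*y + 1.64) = -18.7054*y^5 + 30.4813*y^4 - 22.8705*y^3 + 24.0599*y^2 - 9.4668*y + 5.248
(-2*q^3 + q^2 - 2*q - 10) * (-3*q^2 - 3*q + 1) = 6*q^5 + 3*q^4 + q^3 + 37*q^2 + 28*q - 10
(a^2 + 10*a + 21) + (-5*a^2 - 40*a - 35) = -4*a^2 - 30*a - 14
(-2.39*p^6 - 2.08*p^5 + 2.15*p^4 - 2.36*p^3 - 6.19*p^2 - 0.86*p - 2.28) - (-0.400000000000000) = -2.39*p^6 - 2.08*p^5 + 2.15*p^4 - 2.36*p^3 - 6.19*p^2 - 0.86*p - 1.88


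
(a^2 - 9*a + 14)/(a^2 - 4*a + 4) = (a - 7)/(a - 2)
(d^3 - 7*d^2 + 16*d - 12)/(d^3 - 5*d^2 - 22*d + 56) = (d^2 - 5*d + 6)/(d^2 - 3*d - 28)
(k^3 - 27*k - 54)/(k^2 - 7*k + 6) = (k^2 + 6*k + 9)/(k - 1)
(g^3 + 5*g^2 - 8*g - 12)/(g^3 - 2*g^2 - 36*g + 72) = (g + 1)/(g - 6)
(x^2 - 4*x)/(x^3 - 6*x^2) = (x - 4)/(x*(x - 6))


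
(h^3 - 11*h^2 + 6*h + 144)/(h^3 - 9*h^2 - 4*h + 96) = (h - 6)/(h - 4)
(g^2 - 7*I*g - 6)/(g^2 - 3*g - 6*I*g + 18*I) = (g - I)/(g - 3)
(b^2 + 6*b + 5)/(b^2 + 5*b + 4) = (b + 5)/(b + 4)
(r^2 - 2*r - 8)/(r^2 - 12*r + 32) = (r + 2)/(r - 8)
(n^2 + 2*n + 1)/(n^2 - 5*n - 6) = (n + 1)/(n - 6)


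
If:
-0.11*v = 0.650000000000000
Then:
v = -5.91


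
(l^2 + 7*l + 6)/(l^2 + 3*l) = (l^2 + 7*l + 6)/(l*(l + 3))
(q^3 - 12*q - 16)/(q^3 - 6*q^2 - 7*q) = (-q^3 + 12*q + 16)/(q*(-q^2 + 6*q + 7))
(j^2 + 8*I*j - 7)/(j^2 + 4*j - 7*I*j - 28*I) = (j^2 + 8*I*j - 7)/(j^2 + j*(4 - 7*I) - 28*I)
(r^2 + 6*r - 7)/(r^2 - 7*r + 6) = (r + 7)/(r - 6)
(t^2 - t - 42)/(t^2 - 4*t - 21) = (t + 6)/(t + 3)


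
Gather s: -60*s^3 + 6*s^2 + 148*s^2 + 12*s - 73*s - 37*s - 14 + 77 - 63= -60*s^3 + 154*s^2 - 98*s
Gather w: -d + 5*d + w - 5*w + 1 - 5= 4*d - 4*w - 4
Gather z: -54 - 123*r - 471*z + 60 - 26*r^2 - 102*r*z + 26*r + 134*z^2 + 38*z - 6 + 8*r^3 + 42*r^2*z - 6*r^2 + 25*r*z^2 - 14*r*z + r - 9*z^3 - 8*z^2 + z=8*r^3 - 32*r^2 - 96*r - 9*z^3 + z^2*(25*r + 126) + z*(42*r^2 - 116*r - 432)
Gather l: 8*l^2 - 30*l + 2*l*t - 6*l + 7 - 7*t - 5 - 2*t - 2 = 8*l^2 + l*(2*t - 36) - 9*t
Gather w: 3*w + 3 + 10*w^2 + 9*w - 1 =10*w^2 + 12*w + 2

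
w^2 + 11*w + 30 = (w + 5)*(w + 6)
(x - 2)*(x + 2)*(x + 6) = x^3 + 6*x^2 - 4*x - 24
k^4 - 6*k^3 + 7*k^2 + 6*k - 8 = (k - 4)*(k - 2)*(k - 1)*(k + 1)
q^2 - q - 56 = (q - 8)*(q + 7)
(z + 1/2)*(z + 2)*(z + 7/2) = z^3 + 6*z^2 + 39*z/4 + 7/2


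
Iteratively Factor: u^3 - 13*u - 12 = (u + 1)*(u^2 - u - 12) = (u - 4)*(u + 1)*(u + 3)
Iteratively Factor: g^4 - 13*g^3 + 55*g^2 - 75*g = (g - 3)*(g^3 - 10*g^2 + 25*g) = g*(g - 3)*(g^2 - 10*g + 25) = g*(g - 5)*(g - 3)*(g - 5)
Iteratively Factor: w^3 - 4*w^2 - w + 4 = (w - 4)*(w^2 - 1) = (w - 4)*(w + 1)*(w - 1)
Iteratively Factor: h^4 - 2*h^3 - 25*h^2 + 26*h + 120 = (h + 2)*(h^3 - 4*h^2 - 17*h + 60) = (h + 2)*(h + 4)*(h^2 - 8*h + 15) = (h - 3)*(h + 2)*(h + 4)*(h - 5)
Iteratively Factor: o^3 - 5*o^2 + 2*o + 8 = (o - 2)*(o^2 - 3*o - 4) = (o - 4)*(o - 2)*(o + 1)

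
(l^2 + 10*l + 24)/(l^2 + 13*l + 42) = (l + 4)/(l + 7)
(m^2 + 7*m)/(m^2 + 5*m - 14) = m/(m - 2)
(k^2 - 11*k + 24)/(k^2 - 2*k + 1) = (k^2 - 11*k + 24)/(k^2 - 2*k + 1)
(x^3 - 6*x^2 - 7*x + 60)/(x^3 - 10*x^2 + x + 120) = (x - 4)/(x - 8)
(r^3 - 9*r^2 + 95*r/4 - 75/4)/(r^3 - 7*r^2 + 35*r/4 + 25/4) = (2*r - 3)/(2*r + 1)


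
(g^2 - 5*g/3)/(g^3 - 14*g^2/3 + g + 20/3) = g/(g^2 - 3*g - 4)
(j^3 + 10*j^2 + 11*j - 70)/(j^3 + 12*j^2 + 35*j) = (j - 2)/j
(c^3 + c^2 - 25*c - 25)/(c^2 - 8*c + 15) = (c^2 + 6*c + 5)/(c - 3)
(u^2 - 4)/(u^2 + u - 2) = (u - 2)/(u - 1)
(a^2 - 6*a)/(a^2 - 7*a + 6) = a/(a - 1)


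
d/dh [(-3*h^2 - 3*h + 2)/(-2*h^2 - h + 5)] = (-3*h^2 - 22*h - 13)/(4*h^4 + 4*h^3 - 19*h^2 - 10*h + 25)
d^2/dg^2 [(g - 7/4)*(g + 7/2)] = 2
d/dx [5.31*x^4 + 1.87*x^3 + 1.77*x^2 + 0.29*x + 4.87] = 21.24*x^3 + 5.61*x^2 + 3.54*x + 0.29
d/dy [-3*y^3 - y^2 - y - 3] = -9*y^2 - 2*y - 1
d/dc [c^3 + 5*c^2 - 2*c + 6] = 3*c^2 + 10*c - 2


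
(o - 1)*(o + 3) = o^2 + 2*o - 3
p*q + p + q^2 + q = (p + q)*(q + 1)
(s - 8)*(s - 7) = s^2 - 15*s + 56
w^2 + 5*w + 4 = (w + 1)*(w + 4)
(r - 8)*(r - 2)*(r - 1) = r^3 - 11*r^2 + 26*r - 16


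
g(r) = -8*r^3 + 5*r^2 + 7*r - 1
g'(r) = -24*r^2 + 10*r + 7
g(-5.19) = 1215.74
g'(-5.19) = -691.37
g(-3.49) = 375.54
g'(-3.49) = -320.22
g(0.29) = 1.26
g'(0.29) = 7.88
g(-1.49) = 26.13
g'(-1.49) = -61.18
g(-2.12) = 82.86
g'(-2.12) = -122.07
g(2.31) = -56.76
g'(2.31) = -97.97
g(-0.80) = 0.70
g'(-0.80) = -16.36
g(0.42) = 2.23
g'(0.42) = 6.97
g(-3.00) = 239.00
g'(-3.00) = -239.00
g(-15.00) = 28019.00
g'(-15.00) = -5543.00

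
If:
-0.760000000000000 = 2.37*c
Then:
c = -0.32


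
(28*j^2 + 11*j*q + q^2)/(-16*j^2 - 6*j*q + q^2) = (28*j^2 + 11*j*q + q^2)/(-16*j^2 - 6*j*q + q^2)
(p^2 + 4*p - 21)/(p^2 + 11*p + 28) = (p - 3)/(p + 4)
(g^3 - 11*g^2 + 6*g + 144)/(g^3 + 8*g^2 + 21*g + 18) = (g^2 - 14*g + 48)/(g^2 + 5*g + 6)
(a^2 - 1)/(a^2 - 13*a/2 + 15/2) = 2*(a^2 - 1)/(2*a^2 - 13*a + 15)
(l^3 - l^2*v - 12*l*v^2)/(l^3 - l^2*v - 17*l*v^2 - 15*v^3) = l*(-l + 4*v)/(-l^2 + 4*l*v + 5*v^2)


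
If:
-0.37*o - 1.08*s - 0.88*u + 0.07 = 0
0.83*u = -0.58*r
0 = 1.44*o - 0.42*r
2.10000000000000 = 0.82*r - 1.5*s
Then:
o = 5.53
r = 18.97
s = 8.97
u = -13.26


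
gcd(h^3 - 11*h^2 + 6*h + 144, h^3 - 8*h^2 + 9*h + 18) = h - 6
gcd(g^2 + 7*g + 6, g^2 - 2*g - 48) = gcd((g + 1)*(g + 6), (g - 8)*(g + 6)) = g + 6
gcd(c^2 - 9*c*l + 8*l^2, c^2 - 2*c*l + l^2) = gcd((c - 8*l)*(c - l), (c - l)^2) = c - l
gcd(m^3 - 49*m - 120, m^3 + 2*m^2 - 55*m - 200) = m^2 - 3*m - 40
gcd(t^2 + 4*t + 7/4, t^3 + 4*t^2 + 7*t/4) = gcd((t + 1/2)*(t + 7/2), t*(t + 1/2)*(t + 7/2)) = t^2 + 4*t + 7/4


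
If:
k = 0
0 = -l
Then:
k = 0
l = 0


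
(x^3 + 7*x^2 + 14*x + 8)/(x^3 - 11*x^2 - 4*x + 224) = (x^2 + 3*x + 2)/(x^2 - 15*x + 56)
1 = 1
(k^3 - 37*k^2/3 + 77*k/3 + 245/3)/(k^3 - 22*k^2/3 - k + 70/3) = (k - 7)/(k - 2)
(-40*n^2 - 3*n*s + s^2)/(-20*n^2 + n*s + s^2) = (-8*n + s)/(-4*n + s)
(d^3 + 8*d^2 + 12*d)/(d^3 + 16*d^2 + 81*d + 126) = d*(d + 2)/(d^2 + 10*d + 21)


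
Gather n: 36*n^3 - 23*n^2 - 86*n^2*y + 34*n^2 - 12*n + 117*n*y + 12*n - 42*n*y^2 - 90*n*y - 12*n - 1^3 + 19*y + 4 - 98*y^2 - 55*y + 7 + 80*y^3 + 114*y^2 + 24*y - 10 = 36*n^3 + n^2*(11 - 86*y) + n*(-42*y^2 + 27*y - 12) + 80*y^3 + 16*y^2 - 12*y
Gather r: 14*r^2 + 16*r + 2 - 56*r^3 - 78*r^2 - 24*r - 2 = -56*r^3 - 64*r^2 - 8*r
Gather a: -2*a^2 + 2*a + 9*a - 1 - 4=-2*a^2 + 11*a - 5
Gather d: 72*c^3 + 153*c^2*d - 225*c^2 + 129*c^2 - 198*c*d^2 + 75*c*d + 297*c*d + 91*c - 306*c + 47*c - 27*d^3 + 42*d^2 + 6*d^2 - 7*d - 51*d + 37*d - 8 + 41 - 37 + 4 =72*c^3 - 96*c^2 - 168*c - 27*d^3 + d^2*(48 - 198*c) + d*(153*c^2 + 372*c - 21)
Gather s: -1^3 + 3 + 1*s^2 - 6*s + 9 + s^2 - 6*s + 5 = 2*s^2 - 12*s + 16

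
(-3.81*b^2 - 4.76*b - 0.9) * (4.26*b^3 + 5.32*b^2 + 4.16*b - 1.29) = -16.2306*b^5 - 40.5468*b^4 - 45.0068*b^3 - 19.6747*b^2 + 2.3964*b + 1.161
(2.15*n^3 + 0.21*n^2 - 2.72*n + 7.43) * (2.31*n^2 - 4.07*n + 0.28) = 4.9665*n^5 - 8.2654*n^4 - 6.5359*n^3 + 28.2925*n^2 - 31.0017*n + 2.0804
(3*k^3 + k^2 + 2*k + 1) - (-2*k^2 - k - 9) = 3*k^3 + 3*k^2 + 3*k + 10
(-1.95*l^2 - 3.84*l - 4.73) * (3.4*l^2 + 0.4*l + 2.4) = -6.63*l^4 - 13.836*l^3 - 22.298*l^2 - 11.108*l - 11.352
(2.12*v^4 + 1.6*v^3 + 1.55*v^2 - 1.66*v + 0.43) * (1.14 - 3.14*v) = -6.6568*v^5 - 2.6072*v^4 - 3.043*v^3 + 6.9794*v^2 - 3.2426*v + 0.4902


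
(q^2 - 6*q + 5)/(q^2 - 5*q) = (q - 1)/q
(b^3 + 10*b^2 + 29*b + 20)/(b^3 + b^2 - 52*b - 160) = (b + 1)/(b - 8)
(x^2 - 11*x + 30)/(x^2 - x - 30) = (x - 5)/(x + 5)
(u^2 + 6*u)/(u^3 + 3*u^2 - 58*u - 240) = u/(u^2 - 3*u - 40)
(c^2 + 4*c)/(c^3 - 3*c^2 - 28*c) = 1/(c - 7)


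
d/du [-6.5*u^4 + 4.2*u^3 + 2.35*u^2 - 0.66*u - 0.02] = -26.0*u^3 + 12.6*u^2 + 4.7*u - 0.66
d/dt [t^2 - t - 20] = 2*t - 1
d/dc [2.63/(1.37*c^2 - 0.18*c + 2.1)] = (0.4734 - 7.2062*c)/(1.37*c^2 - 0.18*c + 2.1)^2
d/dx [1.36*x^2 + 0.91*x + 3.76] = 2.72*x + 0.91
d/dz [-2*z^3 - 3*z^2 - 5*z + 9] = -6*z^2 - 6*z - 5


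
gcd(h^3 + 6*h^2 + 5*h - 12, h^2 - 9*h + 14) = 1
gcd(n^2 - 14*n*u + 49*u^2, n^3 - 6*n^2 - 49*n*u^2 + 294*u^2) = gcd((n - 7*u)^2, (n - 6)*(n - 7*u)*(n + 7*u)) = -n + 7*u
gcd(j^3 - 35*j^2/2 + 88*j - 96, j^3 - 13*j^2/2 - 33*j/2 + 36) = j^2 - 19*j/2 + 12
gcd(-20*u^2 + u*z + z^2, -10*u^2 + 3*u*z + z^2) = 5*u + z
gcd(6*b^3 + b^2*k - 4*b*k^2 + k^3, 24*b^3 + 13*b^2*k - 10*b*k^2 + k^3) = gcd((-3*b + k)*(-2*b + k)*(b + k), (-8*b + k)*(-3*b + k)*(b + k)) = 3*b^2 + 2*b*k - k^2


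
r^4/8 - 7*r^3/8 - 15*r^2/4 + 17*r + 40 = (r/4 + 1)*(r/2 + 1)*(r - 8)*(r - 5)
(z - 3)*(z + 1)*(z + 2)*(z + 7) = z^4 + 7*z^3 - 7*z^2 - 55*z - 42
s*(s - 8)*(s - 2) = s^3 - 10*s^2 + 16*s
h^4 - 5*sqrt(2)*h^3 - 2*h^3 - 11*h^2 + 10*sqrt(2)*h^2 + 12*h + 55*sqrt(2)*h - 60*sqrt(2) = (h - 4)*(h - 1)*(h + 3)*(h - 5*sqrt(2))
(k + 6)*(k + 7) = k^2 + 13*k + 42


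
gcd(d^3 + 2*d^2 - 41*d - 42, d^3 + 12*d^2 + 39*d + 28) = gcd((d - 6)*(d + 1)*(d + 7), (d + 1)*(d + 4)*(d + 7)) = d^2 + 8*d + 7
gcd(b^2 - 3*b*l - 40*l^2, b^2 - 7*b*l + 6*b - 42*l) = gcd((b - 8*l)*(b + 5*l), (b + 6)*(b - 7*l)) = 1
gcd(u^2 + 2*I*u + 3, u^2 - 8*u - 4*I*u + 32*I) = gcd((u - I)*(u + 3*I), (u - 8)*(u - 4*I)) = 1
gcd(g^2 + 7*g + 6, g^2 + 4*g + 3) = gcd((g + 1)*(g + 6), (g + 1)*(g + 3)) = g + 1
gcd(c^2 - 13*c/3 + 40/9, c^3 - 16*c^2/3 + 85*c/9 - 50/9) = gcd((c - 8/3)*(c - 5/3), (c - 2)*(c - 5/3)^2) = c - 5/3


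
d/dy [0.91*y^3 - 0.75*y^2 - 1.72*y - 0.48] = 2.73*y^2 - 1.5*y - 1.72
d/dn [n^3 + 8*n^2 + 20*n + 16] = 3*n^2 + 16*n + 20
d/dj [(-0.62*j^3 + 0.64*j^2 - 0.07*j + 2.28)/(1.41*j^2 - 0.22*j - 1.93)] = (-0.8742*j^4 + 0.2728*j^3 + 3.5477*j^2 - 8.9*j + 0.6367)/(1.9881*j^4 - 0.6204*j^3 - 5.3942*j^2 + 0.8492*j + 3.7249)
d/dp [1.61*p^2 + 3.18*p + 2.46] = 3.22*p + 3.18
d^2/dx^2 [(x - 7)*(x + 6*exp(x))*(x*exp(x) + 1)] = x^3*exp(x) + 24*x^2*exp(2*x) - x^2*exp(x) - 120*x*exp(2*x) - 16*x*exp(x) - 156*exp(2*x) - 44*exp(x) + 2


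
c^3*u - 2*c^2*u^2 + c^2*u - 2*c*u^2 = c*(c - 2*u)*(c*u + u)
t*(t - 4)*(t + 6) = t^3 + 2*t^2 - 24*t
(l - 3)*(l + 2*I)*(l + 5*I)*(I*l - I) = I*l^4 - 7*l^3 - 4*I*l^3 + 28*l^2 - 7*I*l^2 - 21*l + 40*I*l - 30*I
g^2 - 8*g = g*(g - 8)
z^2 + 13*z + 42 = (z + 6)*(z + 7)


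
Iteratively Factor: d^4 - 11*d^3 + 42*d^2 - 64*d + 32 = (d - 2)*(d^3 - 9*d^2 + 24*d - 16) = (d - 4)*(d - 2)*(d^2 - 5*d + 4) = (d - 4)*(d - 2)*(d - 1)*(d - 4)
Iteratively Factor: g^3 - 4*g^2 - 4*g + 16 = (g + 2)*(g^2 - 6*g + 8) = (g - 2)*(g + 2)*(g - 4)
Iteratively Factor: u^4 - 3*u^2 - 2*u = (u + 1)*(u^3 - u^2 - 2*u) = (u + 1)^2*(u^2 - 2*u) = u*(u + 1)^2*(u - 2)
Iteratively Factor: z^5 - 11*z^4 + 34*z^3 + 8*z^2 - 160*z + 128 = (z - 4)*(z^4 - 7*z^3 + 6*z^2 + 32*z - 32) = (z - 4)*(z + 2)*(z^3 - 9*z^2 + 24*z - 16) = (z - 4)^2*(z + 2)*(z^2 - 5*z + 4) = (z - 4)^2*(z - 1)*(z + 2)*(z - 4)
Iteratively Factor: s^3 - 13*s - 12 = (s - 4)*(s^2 + 4*s + 3) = (s - 4)*(s + 1)*(s + 3)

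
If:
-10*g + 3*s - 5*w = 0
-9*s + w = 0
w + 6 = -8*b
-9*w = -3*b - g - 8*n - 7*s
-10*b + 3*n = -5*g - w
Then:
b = -462/1061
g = 1246/1061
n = -8180/3183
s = -890/3183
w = -2670/1061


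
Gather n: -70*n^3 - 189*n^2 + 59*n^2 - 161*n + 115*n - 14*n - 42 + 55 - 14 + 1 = -70*n^3 - 130*n^2 - 60*n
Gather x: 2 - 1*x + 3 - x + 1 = 6 - 2*x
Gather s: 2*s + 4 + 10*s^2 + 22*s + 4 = 10*s^2 + 24*s + 8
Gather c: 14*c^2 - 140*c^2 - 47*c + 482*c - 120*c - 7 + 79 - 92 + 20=-126*c^2 + 315*c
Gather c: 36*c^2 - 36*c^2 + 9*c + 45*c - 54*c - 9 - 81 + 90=0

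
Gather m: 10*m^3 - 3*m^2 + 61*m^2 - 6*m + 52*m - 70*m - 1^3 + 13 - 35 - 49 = 10*m^3 + 58*m^2 - 24*m - 72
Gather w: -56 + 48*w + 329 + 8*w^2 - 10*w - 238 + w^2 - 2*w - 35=9*w^2 + 36*w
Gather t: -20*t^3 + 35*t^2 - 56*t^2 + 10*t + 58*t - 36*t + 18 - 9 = -20*t^3 - 21*t^2 + 32*t + 9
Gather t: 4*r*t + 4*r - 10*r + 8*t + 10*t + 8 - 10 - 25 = -6*r + t*(4*r + 18) - 27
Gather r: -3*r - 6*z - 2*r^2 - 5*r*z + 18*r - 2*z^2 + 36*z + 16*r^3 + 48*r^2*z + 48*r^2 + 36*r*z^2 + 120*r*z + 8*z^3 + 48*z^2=16*r^3 + r^2*(48*z + 46) + r*(36*z^2 + 115*z + 15) + 8*z^3 + 46*z^2 + 30*z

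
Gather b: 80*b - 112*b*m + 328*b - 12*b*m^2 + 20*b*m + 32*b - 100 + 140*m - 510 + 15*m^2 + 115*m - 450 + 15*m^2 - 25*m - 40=b*(-12*m^2 - 92*m + 440) + 30*m^2 + 230*m - 1100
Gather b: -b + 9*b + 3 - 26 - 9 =8*b - 32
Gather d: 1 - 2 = -1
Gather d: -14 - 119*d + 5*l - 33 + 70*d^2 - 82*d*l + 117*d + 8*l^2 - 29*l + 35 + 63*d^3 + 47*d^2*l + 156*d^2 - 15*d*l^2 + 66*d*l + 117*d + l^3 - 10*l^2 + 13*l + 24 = 63*d^3 + d^2*(47*l + 226) + d*(-15*l^2 - 16*l + 115) + l^3 - 2*l^2 - 11*l + 12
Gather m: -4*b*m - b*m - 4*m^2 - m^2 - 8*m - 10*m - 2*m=-5*m^2 + m*(-5*b - 20)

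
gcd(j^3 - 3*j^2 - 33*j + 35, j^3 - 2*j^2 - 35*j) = j^2 - 2*j - 35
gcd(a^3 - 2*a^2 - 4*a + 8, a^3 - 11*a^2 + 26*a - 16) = a - 2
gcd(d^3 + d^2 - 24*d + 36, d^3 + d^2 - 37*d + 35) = 1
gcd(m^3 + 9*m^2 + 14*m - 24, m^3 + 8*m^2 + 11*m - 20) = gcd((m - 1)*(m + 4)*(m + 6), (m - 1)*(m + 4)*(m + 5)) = m^2 + 3*m - 4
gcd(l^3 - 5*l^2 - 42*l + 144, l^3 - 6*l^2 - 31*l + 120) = l^2 - 11*l + 24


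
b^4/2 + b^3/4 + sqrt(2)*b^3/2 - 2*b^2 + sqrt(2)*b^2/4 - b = b*(b/2 + sqrt(2))*(b + 1/2)*(b - sqrt(2))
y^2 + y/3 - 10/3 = (y - 5/3)*(y + 2)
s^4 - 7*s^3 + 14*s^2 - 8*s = s*(s - 4)*(s - 2)*(s - 1)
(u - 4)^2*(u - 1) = u^3 - 9*u^2 + 24*u - 16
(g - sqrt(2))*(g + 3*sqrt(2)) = g^2 + 2*sqrt(2)*g - 6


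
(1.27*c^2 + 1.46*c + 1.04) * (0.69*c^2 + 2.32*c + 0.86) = 0.8763*c^4 + 3.9538*c^3 + 5.197*c^2 + 3.6684*c + 0.8944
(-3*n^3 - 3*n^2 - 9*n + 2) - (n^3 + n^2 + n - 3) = -4*n^3 - 4*n^2 - 10*n + 5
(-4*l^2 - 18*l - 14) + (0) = -4*l^2 - 18*l - 14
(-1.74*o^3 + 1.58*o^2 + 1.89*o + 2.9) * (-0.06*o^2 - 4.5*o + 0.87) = 0.1044*o^5 + 7.7352*o^4 - 8.7372*o^3 - 7.3044*o^2 - 11.4057*o + 2.523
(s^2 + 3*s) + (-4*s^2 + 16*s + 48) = -3*s^2 + 19*s + 48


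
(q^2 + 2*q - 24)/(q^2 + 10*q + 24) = (q - 4)/(q + 4)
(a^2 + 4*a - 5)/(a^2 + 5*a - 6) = (a + 5)/(a + 6)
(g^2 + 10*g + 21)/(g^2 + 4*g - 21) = (g + 3)/(g - 3)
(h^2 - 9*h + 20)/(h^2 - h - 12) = (h - 5)/(h + 3)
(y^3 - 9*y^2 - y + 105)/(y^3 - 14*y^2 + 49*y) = (y^2 - 2*y - 15)/(y*(y - 7))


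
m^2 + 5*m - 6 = (m - 1)*(m + 6)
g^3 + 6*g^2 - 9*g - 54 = (g - 3)*(g + 3)*(g + 6)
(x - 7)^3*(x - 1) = x^4 - 22*x^3 + 168*x^2 - 490*x + 343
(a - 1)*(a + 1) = a^2 - 1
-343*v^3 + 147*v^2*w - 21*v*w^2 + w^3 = (-7*v + w)^3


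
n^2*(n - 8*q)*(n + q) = n^4 - 7*n^3*q - 8*n^2*q^2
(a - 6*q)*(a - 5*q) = a^2 - 11*a*q + 30*q^2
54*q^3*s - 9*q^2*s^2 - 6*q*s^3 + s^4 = s*(-6*q + s)*(-3*q + s)*(3*q + s)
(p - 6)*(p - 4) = p^2 - 10*p + 24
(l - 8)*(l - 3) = l^2 - 11*l + 24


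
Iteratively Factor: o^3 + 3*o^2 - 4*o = (o - 1)*(o^2 + 4*o) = (o - 1)*(o + 4)*(o)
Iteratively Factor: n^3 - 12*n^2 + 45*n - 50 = (n - 5)*(n^2 - 7*n + 10) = (n - 5)^2*(n - 2)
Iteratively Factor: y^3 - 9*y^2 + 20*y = (y - 5)*(y^2 - 4*y) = (y - 5)*(y - 4)*(y)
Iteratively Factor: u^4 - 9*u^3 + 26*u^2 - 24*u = (u - 2)*(u^3 - 7*u^2 + 12*u) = (u - 3)*(u - 2)*(u^2 - 4*u) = u*(u - 3)*(u - 2)*(u - 4)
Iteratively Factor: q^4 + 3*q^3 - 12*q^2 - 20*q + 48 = (q - 2)*(q^3 + 5*q^2 - 2*q - 24) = (q - 2)*(q + 4)*(q^2 + q - 6) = (q - 2)^2*(q + 4)*(q + 3)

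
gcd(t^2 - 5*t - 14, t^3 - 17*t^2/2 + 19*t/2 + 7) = t - 7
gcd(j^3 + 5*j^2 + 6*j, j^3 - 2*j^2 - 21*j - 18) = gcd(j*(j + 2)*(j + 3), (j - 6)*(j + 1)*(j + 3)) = j + 3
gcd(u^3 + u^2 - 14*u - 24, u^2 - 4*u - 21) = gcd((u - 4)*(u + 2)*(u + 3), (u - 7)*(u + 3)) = u + 3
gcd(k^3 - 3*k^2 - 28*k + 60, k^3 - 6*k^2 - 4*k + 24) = k^2 - 8*k + 12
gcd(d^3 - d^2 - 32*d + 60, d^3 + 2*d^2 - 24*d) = d + 6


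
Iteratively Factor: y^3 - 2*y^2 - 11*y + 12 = (y + 3)*(y^2 - 5*y + 4) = (y - 1)*(y + 3)*(y - 4)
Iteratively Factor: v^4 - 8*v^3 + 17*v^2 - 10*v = (v - 5)*(v^3 - 3*v^2 + 2*v) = (v - 5)*(v - 1)*(v^2 - 2*v) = v*(v - 5)*(v - 1)*(v - 2)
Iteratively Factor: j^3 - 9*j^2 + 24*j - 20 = (j - 5)*(j^2 - 4*j + 4) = (j - 5)*(j - 2)*(j - 2)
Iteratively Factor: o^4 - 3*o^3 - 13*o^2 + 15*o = (o)*(o^3 - 3*o^2 - 13*o + 15) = o*(o - 5)*(o^2 + 2*o - 3) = o*(o - 5)*(o - 1)*(o + 3)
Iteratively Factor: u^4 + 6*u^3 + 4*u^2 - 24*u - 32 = (u + 2)*(u^3 + 4*u^2 - 4*u - 16) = (u + 2)*(u + 4)*(u^2 - 4) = (u + 2)^2*(u + 4)*(u - 2)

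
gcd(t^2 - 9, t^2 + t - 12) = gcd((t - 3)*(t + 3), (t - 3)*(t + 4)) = t - 3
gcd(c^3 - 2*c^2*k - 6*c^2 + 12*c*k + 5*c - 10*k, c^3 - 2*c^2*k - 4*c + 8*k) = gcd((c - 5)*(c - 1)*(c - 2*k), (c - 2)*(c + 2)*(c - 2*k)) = c - 2*k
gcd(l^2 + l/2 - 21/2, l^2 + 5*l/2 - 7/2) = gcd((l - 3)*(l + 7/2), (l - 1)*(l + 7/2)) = l + 7/2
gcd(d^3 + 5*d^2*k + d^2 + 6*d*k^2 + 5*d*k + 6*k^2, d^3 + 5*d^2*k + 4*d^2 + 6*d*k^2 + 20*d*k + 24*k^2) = d^2 + 5*d*k + 6*k^2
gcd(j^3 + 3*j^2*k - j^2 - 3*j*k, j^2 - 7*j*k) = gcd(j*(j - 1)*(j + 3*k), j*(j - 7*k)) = j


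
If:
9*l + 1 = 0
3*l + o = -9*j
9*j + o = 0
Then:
No Solution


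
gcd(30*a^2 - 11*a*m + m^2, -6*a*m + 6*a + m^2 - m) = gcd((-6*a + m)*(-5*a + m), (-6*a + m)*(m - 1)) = 6*a - m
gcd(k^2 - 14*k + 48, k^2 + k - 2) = 1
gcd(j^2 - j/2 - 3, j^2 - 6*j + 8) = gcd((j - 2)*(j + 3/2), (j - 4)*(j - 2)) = j - 2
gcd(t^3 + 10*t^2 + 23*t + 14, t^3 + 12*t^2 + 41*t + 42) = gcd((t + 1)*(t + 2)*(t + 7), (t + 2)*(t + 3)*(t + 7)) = t^2 + 9*t + 14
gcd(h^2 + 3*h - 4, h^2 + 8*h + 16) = h + 4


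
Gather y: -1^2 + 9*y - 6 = 9*y - 7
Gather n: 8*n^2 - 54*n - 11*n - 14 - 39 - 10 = 8*n^2 - 65*n - 63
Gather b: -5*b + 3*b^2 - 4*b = 3*b^2 - 9*b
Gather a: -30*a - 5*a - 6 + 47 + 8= 49 - 35*a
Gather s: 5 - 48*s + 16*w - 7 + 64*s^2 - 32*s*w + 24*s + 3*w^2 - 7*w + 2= 64*s^2 + s*(-32*w - 24) + 3*w^2 + 9*w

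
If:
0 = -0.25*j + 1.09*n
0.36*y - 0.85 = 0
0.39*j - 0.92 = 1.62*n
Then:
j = 49.89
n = 11.44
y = 2.36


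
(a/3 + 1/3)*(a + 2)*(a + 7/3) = a^3/3 + 16*a^2/9 + 3*a + 14/9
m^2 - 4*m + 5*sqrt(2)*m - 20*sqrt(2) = (m - 4)*(m + 5*sqrt(2))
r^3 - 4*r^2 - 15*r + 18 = (r - 6)*(r - 1)*(r + 3)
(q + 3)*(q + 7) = q^2 + 10*q + 21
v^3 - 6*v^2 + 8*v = v*(v - 4)*(v - 2)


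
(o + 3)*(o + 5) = o^2 + 8*o + 15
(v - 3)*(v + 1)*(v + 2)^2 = v^4 + 2*v^3 - 7*v^2 - 20*v - 12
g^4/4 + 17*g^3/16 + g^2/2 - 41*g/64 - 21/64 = (g/4 + 1/4)*(g - 3/4)*(g + 1/2)*(g + 7/2)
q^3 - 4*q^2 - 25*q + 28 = (q - 7)*(q - 1)*(q + 4)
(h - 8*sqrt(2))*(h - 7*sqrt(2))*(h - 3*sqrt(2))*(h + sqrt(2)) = h^4 - 17*sqrt(2)*h^3 + 166*h^2 - 134*sqrt(2)*h - 672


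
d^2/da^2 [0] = 0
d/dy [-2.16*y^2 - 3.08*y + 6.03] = -4.32*y - 3.08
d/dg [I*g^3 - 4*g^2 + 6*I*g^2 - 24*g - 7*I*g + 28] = 3*I*g^2 + g*(-8 + 12*I) - 24 - 7*I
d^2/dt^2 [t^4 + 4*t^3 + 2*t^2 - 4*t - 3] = 12*t^2 + 24*t + 4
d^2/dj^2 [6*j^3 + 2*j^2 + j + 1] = 36*j + 4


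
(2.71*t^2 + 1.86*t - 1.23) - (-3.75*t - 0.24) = 2.71*t^2 + 5.61*t - 0.99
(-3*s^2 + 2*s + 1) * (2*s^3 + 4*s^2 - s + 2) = -6*s^5 - 8*s^4 + 13*s^3 - 4*s^2 + 3*s + 2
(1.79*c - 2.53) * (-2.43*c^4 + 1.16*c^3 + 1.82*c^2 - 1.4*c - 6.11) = -4.3497*c^5 + 8.2243*c^4 + 0.323*c^3 - 7.1106*c^2 - 7.3949*c + 15.4583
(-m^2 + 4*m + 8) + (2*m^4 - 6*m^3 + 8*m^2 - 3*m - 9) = 2*m^4 - 6*m^3 + 7*m^2 + m - 1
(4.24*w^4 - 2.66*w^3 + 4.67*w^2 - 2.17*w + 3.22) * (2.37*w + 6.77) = 10.0488*w^5 + 22.4006*w^4 - 6.9403*w^3 + 26.473*w^2 - 7.0595*w + 21.7994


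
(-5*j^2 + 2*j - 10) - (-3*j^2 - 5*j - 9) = -2*j^2 + 7*j - 1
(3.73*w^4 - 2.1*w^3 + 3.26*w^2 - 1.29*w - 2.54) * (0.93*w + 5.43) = 3.4689*w^5 + 18.3009*w^4 - 8.3712*w^3 + 16.5021*w^2 - 9.3669*w - 13.7922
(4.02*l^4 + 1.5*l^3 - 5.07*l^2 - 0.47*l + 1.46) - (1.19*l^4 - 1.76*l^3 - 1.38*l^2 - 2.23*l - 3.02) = 2.83*l^4 + 3.26*l^3 - 3.69*l^2 + 1.76*l + 4.48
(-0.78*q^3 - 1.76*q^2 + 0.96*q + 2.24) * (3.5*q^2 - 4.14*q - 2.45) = -2.73*q^5 - 2.9308*q^4 + 12.5574*q^3 + 8.1776*q^2 - 11.6256*q - 5.488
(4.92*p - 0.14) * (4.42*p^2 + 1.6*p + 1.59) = 21.7464*p^3 + 7.2532*p^2 + 7.5988*p - 0.2226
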